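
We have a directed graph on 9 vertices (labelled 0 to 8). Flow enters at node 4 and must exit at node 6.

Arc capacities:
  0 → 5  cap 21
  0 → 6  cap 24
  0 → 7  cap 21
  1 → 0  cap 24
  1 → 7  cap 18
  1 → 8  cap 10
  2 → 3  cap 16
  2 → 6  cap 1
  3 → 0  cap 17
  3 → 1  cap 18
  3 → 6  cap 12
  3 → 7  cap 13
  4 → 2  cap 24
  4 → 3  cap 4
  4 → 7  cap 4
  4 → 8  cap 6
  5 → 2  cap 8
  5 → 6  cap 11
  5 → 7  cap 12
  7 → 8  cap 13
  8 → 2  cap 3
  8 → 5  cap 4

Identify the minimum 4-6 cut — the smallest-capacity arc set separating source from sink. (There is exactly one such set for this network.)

Min-cut arcs: {(2,3), (2,6), (4,3), (8,5)} (total capacity 25)

augment #1: 4→2→6 push 1
augment #2: 4→3→6 push 4
augment #3: 4→2→3→6 push 8
augment #4: 4→8→5→6 push 4
augment #5: 4→2→3→0→6 push 8
max flow = 25; residual-reachable set from 4 gives S-side
cut edges (S→T): {(2,3), (2,6), (4,3), (8,5)} total cap 25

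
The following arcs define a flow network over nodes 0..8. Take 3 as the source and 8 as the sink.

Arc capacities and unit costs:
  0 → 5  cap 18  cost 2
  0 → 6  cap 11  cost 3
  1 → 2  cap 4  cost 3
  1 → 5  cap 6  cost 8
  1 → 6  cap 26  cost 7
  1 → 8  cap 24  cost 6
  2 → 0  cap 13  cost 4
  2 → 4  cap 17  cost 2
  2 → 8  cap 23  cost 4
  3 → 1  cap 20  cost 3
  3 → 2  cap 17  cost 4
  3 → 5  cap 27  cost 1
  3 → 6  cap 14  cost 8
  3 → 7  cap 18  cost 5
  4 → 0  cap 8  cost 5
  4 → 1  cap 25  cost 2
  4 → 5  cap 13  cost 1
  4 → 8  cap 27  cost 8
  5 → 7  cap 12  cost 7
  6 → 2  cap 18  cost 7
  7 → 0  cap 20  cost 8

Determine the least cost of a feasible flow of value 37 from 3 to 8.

shortest-cost path #1: 3→2→8 push 17 @ unit cost 8 (adds 136)
shortest-cost path #2: 3→1→8 push 20 @ unit cost 9 (adds 180)
total cost = 316

Minimum cost for 37 units: 316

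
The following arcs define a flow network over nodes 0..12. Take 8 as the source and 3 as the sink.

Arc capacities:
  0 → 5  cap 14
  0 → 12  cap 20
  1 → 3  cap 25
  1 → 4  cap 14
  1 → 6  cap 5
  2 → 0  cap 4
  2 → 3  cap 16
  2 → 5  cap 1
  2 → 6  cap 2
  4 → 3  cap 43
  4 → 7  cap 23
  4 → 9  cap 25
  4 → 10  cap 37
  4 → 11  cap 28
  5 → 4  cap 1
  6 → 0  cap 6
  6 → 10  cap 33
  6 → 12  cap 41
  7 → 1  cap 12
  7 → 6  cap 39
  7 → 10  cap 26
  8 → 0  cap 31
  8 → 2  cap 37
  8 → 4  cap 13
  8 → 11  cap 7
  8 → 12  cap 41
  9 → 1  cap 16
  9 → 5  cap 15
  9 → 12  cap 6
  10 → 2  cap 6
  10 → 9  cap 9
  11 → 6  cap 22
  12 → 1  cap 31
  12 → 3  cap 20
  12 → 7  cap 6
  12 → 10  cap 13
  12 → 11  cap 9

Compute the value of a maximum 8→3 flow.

augment #1: 8→2→3 bottleneck 16, total now 16
augment #2: 8→4→3 bottleneck 13, total now 29
augment #3: 8→12→3 bottleneck 20, total now 49
augment #4: 8→12→1→3 bottleneck 21, total now 70
augment #5: 8→0→5→4→3 bottleneck 1, total now 71
augment #6: 8→0→12→1→3 bottleneck 4, total now 75
augment #7: 8→0→12→1→4→3 bottleneck 6, total now 81
augment #8: 8→0→12→7→1→4→3 bottleneck 6, total now 87
augment #9: 8→0→12→10→9→1→4→3 bottleneck 2, total now 89

Maximum flow value: 89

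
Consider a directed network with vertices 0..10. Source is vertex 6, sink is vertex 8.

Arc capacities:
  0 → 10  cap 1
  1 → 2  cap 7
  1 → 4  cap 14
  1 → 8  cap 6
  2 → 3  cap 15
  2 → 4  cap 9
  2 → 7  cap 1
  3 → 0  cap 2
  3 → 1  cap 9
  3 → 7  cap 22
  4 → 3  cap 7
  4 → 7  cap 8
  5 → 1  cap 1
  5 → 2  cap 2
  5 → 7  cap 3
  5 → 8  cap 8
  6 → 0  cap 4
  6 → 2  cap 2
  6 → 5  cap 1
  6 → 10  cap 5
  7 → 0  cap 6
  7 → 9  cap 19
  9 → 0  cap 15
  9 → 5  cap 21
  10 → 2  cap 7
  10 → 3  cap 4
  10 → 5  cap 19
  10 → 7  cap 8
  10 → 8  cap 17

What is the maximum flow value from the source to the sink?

Maximum flow value: 9

augment #1: 6→5→8 bottleneck 1, total now 1
augment #2: 6→10→8 bottleneck 5, total now 6
augment #3: 6→0→10→8 bottleneck 1, total now 7
augment #4: 6→2→3→1→8 bottleneck 2, total now 9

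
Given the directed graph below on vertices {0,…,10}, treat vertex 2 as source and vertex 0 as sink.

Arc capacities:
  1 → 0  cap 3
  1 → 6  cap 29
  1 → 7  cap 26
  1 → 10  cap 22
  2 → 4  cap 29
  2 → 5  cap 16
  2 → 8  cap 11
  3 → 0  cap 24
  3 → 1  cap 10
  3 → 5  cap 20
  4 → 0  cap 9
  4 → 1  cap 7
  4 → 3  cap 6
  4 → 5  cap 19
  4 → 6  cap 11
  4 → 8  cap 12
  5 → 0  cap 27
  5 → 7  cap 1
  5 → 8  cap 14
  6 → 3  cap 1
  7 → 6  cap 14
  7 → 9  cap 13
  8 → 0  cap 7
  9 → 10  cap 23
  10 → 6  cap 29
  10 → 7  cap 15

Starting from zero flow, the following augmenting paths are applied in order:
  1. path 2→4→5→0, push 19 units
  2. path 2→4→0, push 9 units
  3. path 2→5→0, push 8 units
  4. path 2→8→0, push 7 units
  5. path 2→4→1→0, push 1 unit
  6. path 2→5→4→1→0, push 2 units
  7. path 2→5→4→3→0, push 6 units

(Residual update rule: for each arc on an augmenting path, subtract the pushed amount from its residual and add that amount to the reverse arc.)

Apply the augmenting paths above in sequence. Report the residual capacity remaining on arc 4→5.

Residual capacity of (4,5): 8

after path 1 (2→4→5→0, push 19): res(4,5)=0
after path 2 (2→4→0, push 9): res(4,5)=0
after path 3 (2→5→0, push 8): res(4,5)=0
after path 4 (2→8→0, push 7): res(4,5)=0
after path 5 (2→4→1→0, push 1): res(4,5)=0
after path 6 (2→5→4→1→0, push 2): res(4,5)=2
after path 7 (2→5→4→3→0, push 6): res(4,5)=8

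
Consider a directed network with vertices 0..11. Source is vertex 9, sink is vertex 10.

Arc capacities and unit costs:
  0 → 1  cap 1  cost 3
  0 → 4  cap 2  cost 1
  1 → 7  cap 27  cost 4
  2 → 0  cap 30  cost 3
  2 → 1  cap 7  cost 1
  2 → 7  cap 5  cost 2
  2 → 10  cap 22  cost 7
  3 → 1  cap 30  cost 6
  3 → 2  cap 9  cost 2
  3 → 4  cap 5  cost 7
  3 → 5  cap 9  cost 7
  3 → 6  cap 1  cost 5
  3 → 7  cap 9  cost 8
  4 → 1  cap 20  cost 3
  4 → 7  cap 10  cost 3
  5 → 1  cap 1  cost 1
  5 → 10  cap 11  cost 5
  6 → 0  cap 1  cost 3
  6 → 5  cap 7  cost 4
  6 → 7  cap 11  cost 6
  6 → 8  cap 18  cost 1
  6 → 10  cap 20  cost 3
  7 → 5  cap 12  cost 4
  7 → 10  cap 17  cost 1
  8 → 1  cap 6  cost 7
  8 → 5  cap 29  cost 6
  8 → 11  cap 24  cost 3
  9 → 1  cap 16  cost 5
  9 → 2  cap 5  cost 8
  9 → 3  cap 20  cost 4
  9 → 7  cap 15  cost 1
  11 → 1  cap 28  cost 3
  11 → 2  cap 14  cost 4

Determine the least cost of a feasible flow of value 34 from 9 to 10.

Minimum cost for 34 units: 286

shortest-cost path #1: 9→7→10 push 15 @ unit cost 2 (adds 30)
shortest-cost path #2: 9→3→2→7→10 push 2 @ unit cost 9 (adds 18)
shortest-cost path #3: 9→3→6→10 push 1 @ unit cost 12 (adds 12)
shortest-cost path #4: 9→3→2→10 push 7 @ unit cost 13 (adds 91)
shortest-cost path #5: 9→1→7→2→10 push 2 @ unit cost 14 (adds 28)
shortest-cost path #6: 9→2→10 push 5 @ unit cost 15 (adds 75)
shortest-cost path #7: 9→3→5→10 push 2 @ unit cost 16 (adds 32)
total cost = 286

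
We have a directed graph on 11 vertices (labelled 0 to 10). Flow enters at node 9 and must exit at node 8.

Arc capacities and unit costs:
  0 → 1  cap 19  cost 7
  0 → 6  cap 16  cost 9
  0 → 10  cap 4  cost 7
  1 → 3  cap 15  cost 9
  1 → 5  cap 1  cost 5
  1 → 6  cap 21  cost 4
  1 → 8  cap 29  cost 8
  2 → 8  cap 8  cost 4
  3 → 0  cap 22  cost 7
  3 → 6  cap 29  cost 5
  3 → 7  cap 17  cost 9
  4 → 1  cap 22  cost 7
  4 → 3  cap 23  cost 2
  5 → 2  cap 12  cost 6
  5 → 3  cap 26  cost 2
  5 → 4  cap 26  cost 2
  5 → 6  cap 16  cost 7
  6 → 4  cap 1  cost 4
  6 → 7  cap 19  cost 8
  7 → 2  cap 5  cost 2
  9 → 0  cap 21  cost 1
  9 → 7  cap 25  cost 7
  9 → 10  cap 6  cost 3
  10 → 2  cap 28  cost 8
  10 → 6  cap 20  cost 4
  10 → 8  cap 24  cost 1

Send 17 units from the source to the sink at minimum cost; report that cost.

shortest-cost path #1: 9→10→8 push 6 @ unit cost 4 (adds 24)
shortest-cost path #2: 9→0→10→8 push 4 @ unit cost 9 (adds 36)
shortest-cost path #3: 9→7→2→8 push 5 @ unit cost 13 (adds 65)
shortest-cost path #4: 9→0→1→8 push 2 @ unit cost 16 (adds 32)
total cost = 157

Minimum cost for 17 units: 157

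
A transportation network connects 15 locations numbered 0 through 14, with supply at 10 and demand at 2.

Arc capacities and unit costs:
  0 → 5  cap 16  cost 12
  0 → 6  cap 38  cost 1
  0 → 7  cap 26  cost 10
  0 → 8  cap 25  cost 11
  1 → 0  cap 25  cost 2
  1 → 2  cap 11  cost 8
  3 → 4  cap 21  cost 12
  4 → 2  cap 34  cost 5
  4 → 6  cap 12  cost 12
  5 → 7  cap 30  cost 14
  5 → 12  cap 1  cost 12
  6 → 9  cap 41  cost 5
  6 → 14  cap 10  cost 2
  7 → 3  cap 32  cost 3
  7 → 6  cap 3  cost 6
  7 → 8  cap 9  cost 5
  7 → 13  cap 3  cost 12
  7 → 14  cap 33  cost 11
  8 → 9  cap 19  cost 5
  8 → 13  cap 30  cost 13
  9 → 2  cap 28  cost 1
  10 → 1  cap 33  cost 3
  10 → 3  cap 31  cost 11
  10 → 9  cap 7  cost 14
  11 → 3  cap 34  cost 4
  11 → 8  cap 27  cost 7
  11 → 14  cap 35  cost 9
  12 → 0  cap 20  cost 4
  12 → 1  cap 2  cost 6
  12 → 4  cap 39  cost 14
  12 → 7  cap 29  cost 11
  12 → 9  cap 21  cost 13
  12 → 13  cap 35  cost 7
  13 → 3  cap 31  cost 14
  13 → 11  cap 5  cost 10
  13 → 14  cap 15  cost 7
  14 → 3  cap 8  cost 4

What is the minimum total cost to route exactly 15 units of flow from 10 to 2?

shortest-cost path #1: 10→1→2 push 11 @ unit cost 11 (adds 121)
shortest-cost path #2: 10→1→0→6→9→2 push 4 @ unit cost 12 (adds 48)
total cost = 169

Minimum cost for 15 units: 169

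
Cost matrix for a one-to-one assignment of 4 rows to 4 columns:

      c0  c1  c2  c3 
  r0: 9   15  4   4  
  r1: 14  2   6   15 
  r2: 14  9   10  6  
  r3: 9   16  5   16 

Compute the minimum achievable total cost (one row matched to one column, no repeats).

optimal assignment: row0→col2 (cost 4), row1→col1 (cost 2), row2→col3 (cost 6), row3→col0 (cost 9)
total = 4 + 2 + 6 + 9 = 21

Minimum assignment cost: 21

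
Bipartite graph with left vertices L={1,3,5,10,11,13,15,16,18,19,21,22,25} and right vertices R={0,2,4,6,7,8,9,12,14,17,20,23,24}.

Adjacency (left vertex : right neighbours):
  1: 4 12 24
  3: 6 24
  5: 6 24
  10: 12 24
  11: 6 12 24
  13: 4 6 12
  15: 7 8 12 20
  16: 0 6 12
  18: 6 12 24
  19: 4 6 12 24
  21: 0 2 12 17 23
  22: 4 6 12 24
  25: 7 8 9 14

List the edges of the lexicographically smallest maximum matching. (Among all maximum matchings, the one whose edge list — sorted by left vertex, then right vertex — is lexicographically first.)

|M| = 8 (so the lex-smallest maximum matching has 8 edges)
process left vertices in ascending order; for each, take the smallest-labelled available neighbour that still permits 8 edges overall, or leave it unmatched if none does
lex-smallest matching: {1-4, 3-6, 5-24, 10-12, 15-7, 16-0, 21-2, 25-8}

Lex-smallest maximum matching: {(1,4), (3,6), (5,24), (10,12), (15,7), (16,0), (21,2), (25,8)}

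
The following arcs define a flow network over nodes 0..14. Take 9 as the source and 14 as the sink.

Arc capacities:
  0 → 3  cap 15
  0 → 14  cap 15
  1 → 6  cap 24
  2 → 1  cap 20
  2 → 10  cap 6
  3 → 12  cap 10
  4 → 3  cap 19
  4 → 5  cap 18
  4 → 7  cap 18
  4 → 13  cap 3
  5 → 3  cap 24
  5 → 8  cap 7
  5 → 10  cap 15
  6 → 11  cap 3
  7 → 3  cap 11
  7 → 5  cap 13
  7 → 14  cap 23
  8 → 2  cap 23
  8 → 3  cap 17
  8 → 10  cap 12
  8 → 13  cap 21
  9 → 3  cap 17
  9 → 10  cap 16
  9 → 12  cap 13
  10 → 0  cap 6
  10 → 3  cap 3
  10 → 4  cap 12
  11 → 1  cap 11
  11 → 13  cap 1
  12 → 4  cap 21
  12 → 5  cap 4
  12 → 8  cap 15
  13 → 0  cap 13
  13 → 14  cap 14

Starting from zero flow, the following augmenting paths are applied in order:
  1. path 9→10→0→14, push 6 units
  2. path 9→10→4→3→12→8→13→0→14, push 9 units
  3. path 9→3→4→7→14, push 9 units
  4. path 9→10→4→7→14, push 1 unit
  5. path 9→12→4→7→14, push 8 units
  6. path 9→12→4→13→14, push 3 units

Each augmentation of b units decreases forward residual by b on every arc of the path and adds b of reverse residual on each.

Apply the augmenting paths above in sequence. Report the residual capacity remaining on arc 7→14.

Residual capacity of (7,14): 5

after path 1 (9→10→0→14, push 6): res(7,14)=23
after path 2 (9→10→4→3→12→8→13→0→14, push 9): res(7,14)=23
after path 3 (9→3→4→7→14, push 9): res(7,14)=14
after path 4 (9→10→4→7→14, push 1): res(7,14)=13
after path 5 (9→12→4→7→14, push 8): res(7,14)=5
after path 6 (9→12→4→13→14, push 3): res(7,14)=5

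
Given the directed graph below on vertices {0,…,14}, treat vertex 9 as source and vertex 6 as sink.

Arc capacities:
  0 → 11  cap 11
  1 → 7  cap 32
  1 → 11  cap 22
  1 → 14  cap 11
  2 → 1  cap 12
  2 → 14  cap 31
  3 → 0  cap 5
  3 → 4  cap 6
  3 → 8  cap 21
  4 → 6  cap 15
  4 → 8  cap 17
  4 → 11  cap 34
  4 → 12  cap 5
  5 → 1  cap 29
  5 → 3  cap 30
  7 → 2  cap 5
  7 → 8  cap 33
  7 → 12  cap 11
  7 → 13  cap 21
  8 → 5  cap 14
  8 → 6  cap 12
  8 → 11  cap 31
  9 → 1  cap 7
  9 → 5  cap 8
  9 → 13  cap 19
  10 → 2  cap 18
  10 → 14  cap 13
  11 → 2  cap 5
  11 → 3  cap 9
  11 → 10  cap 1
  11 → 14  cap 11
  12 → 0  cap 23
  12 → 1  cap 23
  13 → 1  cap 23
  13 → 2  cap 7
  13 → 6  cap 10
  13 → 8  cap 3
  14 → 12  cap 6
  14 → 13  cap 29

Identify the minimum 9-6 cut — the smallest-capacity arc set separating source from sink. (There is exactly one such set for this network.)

Min-cut arcs: {(3,4), (8,6), (13,6)} (total capacity 28)

augment #1: 9→13→6 push 10
augment #2: 9→13→8→6 push 3
augment #3: 9→1→7→8→6 push 7
augment #4: 9→5→3→4→6 push 6
augment #5: 9→5→3→8→6 push 2
max flow = 28; residual-reachable set from 9 gives S-side
cut edges (S→T): {(3,4), (8,6), (13,6)} total cap 28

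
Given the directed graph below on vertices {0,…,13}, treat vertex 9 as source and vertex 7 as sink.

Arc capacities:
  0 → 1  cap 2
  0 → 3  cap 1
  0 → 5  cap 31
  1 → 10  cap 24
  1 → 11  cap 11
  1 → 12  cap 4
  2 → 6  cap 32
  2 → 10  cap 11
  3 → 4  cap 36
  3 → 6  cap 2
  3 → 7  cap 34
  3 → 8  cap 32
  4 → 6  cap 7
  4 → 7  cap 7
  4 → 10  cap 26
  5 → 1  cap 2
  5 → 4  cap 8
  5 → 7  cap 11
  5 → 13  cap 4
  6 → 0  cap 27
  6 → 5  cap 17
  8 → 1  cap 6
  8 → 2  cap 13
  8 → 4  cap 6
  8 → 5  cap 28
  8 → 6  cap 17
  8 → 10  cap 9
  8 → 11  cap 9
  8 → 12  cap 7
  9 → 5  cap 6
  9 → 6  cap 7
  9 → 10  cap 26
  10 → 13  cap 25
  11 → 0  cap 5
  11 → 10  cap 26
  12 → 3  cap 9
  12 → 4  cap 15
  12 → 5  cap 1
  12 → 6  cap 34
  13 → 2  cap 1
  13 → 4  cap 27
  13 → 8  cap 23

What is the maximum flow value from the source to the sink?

Maximum flow value: 28

augment #1: 9→5→7 bottleneck 6, total now 6
augment #2: 9→6→5→7 bottleneck 5, total now 11
augment #3: 9→6→0→3→7 bottleneck 1, total now 12
augment #4: 9→6→5→4→7 bottleneck 1, total now 13
augment #5: 9→10→13→4→7 bottleneck 6, total now 19
augment #6: 9→10→13→8→12→3→7 bottleneck 7, total now 26
augment #7: 9→10→13→8→1→12→3→7 bottleneck 2, total now 28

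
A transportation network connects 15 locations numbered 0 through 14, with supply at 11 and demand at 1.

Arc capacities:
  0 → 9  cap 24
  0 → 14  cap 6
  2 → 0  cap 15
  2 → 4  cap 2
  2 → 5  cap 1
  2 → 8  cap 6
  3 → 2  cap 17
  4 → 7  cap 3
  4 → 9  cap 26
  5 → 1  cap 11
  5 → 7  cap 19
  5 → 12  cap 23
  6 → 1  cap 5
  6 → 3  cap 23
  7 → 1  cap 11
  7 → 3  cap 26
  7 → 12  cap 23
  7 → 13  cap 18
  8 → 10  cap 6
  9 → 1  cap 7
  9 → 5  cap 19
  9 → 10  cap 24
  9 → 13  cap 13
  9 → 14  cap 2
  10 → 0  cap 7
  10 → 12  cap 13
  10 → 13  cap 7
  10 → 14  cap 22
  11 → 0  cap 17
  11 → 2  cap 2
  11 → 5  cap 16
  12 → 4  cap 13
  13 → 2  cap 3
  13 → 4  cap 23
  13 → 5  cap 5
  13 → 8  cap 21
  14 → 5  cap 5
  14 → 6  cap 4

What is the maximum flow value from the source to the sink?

augment #1: 11→5→1 bottleneck 11, total now 11
augment #2: 11→0→9→1 bottleneck 7, total now 18
augment #3: 11→5→7→1 bottleneck 5, total now 23
augment #4: 11→0→14→6→1 bottleneck 4, total now 27
augment #5: 11→2→4→7→1 bottleneck 2, total now 29
augment #6: 11→0→9→5→7→1 bottleneck 4, total now 33

Maximum flow value: 33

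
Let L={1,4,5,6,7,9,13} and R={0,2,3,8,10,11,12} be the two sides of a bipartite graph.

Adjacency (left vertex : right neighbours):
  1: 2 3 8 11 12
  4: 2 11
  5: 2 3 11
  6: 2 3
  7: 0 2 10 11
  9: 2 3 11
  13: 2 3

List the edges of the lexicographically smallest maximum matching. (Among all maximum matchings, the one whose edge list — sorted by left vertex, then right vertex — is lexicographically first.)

|M| = 5 (so the lex-smallest maximum matching has 5 edges)
process left vertices in ascending order; for each, take the smallest-labelled available neighbour that still permits 5 edges overall, or leave it unmatched if none does
lex-smallest matching: {1-8, 4-2, 5-3, 7-0, 9-11}

Lex-smallest maximum matching: {(1,8), (4,2), (5,3), (7,0), (9,11)}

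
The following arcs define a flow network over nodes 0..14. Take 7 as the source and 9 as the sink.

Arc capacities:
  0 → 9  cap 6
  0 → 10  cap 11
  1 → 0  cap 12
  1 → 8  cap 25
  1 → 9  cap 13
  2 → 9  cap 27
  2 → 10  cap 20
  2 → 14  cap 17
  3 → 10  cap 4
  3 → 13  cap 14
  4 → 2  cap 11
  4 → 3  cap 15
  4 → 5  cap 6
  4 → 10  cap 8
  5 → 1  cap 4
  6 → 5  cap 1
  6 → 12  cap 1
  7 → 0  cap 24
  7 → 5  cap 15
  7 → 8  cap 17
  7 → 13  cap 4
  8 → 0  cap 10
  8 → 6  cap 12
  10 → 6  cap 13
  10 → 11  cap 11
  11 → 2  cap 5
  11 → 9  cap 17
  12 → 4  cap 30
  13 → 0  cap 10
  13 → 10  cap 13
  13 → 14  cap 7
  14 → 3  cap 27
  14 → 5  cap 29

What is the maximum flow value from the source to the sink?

augment #1: 7→0→9 bottleneck 6, total now 6
augment #2: 7→5→1→9 bottleneck 4, total now 10
augment #3: 7→0→10→11→9 bottleneck 11, total now 21
augment #4: 7→8→6→12→4→2→9 bottleneck 1, total now 22

Maximum flow value: 22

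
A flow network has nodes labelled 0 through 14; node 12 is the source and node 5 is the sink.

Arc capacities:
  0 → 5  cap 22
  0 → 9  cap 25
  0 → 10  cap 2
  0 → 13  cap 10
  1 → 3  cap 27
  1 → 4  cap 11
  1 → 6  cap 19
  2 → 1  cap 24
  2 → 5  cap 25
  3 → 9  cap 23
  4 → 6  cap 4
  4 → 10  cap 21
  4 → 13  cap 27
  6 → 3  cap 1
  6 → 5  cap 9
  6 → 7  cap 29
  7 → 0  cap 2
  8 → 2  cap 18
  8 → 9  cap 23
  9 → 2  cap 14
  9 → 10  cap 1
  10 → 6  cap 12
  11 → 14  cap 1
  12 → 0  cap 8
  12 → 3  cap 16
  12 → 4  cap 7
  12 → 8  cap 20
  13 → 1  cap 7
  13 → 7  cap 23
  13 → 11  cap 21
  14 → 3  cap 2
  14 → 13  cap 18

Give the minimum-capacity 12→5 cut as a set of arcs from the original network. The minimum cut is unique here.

augment #1: 12→0→5 push 8
augment #2: 12→4→6→5 push 4
augment #3: 12→8→2→5 push 18
augment #4: 12→3→9→2→5 push 7
augment #5: 12→4→10→6→5 push 3
augment #6: 12→3→9→10→6→5 push 1
augment #7: 12→3→9→2→1→6→5 push 1
augment #8: 12→3→9→2→1→6→7→0→5 push 2
max flow = 44; residual-reachable set from 12 gives S-side
cut edges (S→T): {(2,5), (6,5), (7,0), (12,0)} total cap 44

Min-cut arcs: {(2,5), (6,5), (7,0), (12,0)} (total capacity 44)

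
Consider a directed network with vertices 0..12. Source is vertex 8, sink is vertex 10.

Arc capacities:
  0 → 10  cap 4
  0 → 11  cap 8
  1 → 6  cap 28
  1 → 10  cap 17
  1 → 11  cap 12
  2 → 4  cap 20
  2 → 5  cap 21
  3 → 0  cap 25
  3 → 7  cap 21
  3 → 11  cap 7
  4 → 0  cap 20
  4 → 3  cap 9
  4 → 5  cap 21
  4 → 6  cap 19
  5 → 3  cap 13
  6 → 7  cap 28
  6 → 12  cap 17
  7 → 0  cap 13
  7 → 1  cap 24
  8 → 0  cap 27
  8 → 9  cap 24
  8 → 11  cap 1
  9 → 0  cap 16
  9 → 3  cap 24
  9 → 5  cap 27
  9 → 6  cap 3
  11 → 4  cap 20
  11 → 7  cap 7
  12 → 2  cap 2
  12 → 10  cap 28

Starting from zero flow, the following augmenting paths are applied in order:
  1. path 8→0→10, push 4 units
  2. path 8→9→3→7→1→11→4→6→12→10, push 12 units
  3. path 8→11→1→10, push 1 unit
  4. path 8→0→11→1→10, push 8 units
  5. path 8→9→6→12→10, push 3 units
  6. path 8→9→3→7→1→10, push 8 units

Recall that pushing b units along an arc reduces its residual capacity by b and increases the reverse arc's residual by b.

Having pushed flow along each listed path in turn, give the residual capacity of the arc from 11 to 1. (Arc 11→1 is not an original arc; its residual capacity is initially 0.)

after path 1 (8→0→10, push 4): res(11,1)=0
after path 2 (8→9→3→7→1→11→4→6→12→10, push 12): res(11,1)=12
after path 3 (8→11→1→10, push 1): res(11,1)=11
after path 4 (8→0→11→1→10, push 8): res(11,1)=3
after path 5 (8→9→6→12→10, push 3): res(11,1)=3
after path 6 (8→9→3→7→1→10, push 8): res(11,1)=3

Residual capacity of (11,1): 3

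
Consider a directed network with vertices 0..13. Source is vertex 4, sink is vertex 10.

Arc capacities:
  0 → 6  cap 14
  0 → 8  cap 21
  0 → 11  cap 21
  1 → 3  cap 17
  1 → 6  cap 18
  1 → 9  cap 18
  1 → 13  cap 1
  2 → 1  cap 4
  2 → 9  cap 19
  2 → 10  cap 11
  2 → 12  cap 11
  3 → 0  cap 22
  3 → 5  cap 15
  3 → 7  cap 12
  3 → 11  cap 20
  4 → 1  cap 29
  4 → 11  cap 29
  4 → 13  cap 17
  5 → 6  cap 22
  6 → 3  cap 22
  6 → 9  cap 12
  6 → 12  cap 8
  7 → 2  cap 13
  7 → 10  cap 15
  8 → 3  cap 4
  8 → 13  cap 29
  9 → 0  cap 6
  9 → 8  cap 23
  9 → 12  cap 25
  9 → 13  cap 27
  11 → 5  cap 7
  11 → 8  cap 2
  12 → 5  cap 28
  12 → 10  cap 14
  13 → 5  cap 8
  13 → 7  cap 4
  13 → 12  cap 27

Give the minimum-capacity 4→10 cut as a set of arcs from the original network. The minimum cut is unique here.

augment #1: 4→13→7→10 push 4
augment #2: 4→13→12→10 push 13
augment #3: 4→1→3→7→10 push 11
augment #4: 4→1→6→12→10 push 1
augment #5: 4→1→3→7→2→10 push 1
max flow = 30; residual-reachable set from 4 gives S-side
cut edges (S→T): {(3,7), (12,10), (13,7)} total cap 30

Min-cut arcs: {(3,7), (12,10), (13,7)} (total capacity 30)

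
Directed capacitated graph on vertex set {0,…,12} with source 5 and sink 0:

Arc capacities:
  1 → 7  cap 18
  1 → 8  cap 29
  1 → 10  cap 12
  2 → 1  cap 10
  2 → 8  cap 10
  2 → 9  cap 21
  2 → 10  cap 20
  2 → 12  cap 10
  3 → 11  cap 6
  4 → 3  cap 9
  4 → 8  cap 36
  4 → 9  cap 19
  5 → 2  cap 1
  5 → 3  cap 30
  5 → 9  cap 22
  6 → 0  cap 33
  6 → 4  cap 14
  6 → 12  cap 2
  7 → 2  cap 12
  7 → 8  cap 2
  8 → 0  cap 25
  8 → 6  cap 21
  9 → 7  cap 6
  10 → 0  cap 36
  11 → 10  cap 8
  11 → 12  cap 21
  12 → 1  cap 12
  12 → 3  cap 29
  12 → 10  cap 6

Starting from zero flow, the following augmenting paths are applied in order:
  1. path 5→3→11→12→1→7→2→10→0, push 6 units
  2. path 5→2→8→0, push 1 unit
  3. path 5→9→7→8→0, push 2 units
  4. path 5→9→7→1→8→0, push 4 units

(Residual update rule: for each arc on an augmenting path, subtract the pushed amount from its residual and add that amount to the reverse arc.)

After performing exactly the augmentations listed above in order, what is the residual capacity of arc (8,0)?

Residual capacity of (8,0): 18

after path 1 (5→3→11→12→1→7→2→10→0, push 6): res(8,0)=25
after path 2 (5→2→8→0, push 1): res(8,0)=24
after path 3 (5→9→7→8→0, push 2): res(8,0)=22
after path 4 (5→9→7→1→8→0, push 4): res(8,0)=18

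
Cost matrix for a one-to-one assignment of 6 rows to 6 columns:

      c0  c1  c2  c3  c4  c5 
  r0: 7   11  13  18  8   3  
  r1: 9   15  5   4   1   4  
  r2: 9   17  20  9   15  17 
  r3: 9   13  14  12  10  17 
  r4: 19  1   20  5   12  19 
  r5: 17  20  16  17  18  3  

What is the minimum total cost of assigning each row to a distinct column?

one of 3 optimal assignments: row0→col0 (cost 7), row1→col2 (cost 5), row2→col3 (cost 9), row3→col4 (cost 10), row4→col1 (cost 1), row5→col5 (cost 3)
total = 7 + 5 + 9 + 10 + 1 + 3 = 35

Minimum assignment cost: 35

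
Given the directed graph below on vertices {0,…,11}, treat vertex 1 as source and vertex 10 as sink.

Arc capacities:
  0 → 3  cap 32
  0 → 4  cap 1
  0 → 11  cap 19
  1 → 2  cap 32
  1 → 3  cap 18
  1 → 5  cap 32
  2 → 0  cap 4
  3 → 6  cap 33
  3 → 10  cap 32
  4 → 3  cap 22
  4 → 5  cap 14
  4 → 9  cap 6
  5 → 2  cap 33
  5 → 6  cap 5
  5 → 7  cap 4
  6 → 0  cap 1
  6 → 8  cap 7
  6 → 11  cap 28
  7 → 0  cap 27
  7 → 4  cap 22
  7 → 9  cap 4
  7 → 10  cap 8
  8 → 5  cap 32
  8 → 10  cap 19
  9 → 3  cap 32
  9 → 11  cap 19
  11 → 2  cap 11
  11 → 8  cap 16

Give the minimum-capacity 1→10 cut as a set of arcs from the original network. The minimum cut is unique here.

augment #1: 1→3→10 push 18
augment #2: 1→5→7→10 push 4
augment #3: 1→2→0→3→10 push 4
augment #4: 1→5→6→8→10 push 5
max flow = 31; residual-reachable set from 1 gives S-side
cut edges (S→T): {(1,3), (2,0), (5,6), (5,7)} total cap 31

Min-cut arcs: {(1,3), (2,0), (5,6), (5,7)} (total capacity 31)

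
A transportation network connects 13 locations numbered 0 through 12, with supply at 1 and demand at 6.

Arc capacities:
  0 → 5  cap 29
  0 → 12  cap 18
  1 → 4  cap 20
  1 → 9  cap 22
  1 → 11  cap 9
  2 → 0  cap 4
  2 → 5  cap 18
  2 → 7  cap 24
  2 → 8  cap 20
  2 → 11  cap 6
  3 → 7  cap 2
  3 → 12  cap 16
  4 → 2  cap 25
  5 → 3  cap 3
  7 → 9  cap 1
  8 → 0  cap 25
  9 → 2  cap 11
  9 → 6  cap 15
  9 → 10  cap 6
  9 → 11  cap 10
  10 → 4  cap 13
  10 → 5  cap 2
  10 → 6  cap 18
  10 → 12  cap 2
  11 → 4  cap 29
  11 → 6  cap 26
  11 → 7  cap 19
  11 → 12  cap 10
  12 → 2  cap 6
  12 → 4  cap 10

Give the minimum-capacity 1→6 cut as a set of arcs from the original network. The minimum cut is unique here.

augment #1: 1→9→6 push 15
augment #2: 1→11→6 push 9
augment #3: 1→9→10→6 push 6
augment #4: 1→9→11→6 push 1
augment #5: 1→4→2→11→6 push 6
augment #6: 1→4→2→7→9→11→6 push 1
max flow = 38; residual-reachable set from 1 gives S-side
cut edges (S→T): {(1,9), (1,11), (2,11), (7,9)} total cap 38

Min-cut arcs: {(1,9), (1,11), (2,11), (7,9)} (total capacity 38)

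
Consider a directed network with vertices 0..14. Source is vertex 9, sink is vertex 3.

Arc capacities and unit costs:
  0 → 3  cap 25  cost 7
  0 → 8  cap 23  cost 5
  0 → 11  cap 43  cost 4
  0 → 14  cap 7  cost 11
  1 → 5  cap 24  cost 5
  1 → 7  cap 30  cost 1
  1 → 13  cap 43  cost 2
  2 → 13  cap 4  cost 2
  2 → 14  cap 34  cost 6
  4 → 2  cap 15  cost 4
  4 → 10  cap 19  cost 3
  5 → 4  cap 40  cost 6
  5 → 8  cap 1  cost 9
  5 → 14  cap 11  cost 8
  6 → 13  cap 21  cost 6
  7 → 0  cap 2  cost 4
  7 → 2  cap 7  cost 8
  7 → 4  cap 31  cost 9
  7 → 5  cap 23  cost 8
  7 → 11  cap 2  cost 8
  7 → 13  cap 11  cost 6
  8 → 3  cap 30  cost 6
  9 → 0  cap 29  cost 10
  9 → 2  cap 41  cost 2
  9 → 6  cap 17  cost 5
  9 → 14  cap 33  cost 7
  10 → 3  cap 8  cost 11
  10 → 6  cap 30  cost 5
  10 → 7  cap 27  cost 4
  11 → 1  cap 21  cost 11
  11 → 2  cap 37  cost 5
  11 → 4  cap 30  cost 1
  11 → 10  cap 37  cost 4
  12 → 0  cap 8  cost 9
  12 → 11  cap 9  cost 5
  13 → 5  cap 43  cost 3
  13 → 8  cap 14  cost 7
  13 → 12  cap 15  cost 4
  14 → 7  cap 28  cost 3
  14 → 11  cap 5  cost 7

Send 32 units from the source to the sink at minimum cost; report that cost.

Minimum cost for 32 units: 556

shortest-cost path #1: 9→0→3 push 25 @ unit cost 17 (adds 425)
shortest-cost path #2: 9→2→13→8→3 push 4 @ unit cost 17 (adds 68)
shortest-cost path #3: 9→0→8→3 push 3 @ unit cost 21 (adds 63)
total cost = 556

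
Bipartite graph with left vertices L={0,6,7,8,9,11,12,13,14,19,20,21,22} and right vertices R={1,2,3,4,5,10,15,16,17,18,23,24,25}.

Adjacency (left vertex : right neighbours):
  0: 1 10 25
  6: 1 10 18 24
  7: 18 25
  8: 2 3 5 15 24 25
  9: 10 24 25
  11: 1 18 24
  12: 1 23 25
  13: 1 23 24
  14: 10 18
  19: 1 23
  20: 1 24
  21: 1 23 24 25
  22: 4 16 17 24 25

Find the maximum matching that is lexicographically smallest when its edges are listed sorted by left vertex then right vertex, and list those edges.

Lex-smallest maximum matching: {(0,1), (6,10), (7,18), (8,2), (9,24), (12,23), (21,25), (22,4)}

|M| = 8 (so the lex-smallest maximum matching has 8 edges)
process left vertices in ascending order; for each, take the smallest-labelled available neighbour that still permits 8 edges overall, or leave it unmatched if none does
lex-smallest matching: {0-1, 6-10, 7-18, 8-2, 9-24, 12-23, 21-25, 22-4}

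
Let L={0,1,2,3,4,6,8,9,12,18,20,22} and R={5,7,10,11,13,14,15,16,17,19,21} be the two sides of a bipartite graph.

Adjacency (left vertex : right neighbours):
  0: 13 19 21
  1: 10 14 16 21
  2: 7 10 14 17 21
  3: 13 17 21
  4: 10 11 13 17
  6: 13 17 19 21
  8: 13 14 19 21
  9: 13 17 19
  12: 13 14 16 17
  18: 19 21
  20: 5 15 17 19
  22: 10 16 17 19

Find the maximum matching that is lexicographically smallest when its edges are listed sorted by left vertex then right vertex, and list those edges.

|M| = 10 (so the lex-smallest maximum matching has 10 edges)
process left vertices in ascending order; for each, take the smallest-labelled available neighbour that still permits 10 edges overall, or leave it unmatched if none does
lex-smallest matching: {0-13, 1-10, 2-7, 3-17, 4-11, 6-19, 8-14, 12-16, 18-21, 20-5}

Lex-smallest maximum matching: {(0,13), (1,10), (2,7), (3,17), (4,11), (6,19), (8,14), (12,16), (18,21), (20,5)}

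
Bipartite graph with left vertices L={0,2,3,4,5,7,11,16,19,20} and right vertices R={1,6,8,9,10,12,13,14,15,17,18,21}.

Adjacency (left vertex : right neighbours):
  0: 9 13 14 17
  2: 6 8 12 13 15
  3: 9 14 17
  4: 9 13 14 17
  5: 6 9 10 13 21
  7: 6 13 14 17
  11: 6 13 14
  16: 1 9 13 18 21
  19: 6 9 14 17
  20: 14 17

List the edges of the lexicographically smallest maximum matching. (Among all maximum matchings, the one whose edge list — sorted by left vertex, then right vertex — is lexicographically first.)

|M| = 8 (so the lex-smallest maximum matching has 8 edges)
process left vertices in ascending order; for each, take the smallest-labelled available neighbour that still permits 8 edges overall, or leave it unmatched if none does
lex-smallest matching: {0-9, 2-8, 3-14, 4-13, 5-10, 7-6, 16-1, 19-17}

Lex-smallest maximum matching: {(0,9), (2,8), (3,14), (4,13), (5,10), (7,6), (16,1), (19,17)}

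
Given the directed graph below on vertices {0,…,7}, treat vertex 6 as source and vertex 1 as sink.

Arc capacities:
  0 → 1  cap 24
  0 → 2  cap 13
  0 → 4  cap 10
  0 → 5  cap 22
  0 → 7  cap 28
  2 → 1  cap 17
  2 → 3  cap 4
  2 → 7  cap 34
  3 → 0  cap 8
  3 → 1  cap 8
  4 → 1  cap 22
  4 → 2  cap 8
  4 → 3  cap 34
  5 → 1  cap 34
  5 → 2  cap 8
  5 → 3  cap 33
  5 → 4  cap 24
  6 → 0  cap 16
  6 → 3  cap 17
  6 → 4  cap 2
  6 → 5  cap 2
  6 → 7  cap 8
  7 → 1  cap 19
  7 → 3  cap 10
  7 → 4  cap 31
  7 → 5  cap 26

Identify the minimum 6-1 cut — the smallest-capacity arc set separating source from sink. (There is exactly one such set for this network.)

Min-cut arcs: {(3,0), (3,1), (6,0), (6,4), (6,5), (6,7)} (total capacity 44)

augment #1: 6→0→1 push 16
augment #2: 6→3→1 push 8
augment #3: 6→4→1 push 2
augment #4: 6→5→1 push 2
augment #5: 6→7→1 push 8
augment #6: 6→3→0→1 push 8
max flow = 44; residual-reachable set from 6 gives S-side
cut edges (S→T): {(3,0), (3,1), (6,0), (6,4), (6,5), (6,7)} total cap 44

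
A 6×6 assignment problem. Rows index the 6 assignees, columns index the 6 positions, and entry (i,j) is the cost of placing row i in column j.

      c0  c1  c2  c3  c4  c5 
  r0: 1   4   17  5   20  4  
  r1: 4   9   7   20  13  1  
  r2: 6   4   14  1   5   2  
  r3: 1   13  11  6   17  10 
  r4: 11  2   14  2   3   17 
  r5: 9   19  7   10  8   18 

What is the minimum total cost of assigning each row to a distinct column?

optimal assignment: row0→col1 (cost 4), row1→col5 (cost 1), row2→col3 (cost 1), row3→col0 (cost 1), row4→col4 (cost 3), row5→col2 (cost 7)
total = 4 + 1 + 1 + 1 + 3 + 7 = 17

Minimum assignment cost: 17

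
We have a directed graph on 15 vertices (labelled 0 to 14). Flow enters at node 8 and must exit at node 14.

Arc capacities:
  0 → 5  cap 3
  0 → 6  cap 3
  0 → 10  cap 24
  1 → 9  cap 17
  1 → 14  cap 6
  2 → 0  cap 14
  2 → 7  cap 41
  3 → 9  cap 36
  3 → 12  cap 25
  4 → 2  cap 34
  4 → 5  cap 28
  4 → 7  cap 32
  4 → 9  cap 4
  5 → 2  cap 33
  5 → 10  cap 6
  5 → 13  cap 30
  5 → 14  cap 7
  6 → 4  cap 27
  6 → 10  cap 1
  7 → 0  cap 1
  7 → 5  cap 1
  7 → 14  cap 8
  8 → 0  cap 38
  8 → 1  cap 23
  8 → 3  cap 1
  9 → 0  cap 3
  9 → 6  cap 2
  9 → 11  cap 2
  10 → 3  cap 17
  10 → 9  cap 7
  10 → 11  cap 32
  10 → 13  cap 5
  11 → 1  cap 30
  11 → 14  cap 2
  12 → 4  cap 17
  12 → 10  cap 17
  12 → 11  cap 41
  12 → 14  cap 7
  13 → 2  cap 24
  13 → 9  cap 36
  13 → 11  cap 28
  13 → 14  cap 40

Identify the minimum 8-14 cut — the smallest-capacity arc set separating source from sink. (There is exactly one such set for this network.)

Min-cut arcs: {(0,5), (0,6), (1,14), (8,3), (9,6), (10,3), (10,13), (11,14)} (total capacity 39)

augment #1: 8→1→14 push 6
augment #2: 8→0→5→14 push 3
augment #3: 8→3→12→14 push 1
augment #4: 8→0→10→11→14 push 2
augment #5: 8→0→10→13→14 push 5
augment #6: 8→0→6→4→5→14 push 3
augment #7: 8→0→10→3→12→14 push 6
augment #8: 8→1→9→6→4→5→14 push 1
augment #9: 8→1→9→6→4→7→14 push 1
augment #10: 8→0→10→3→12→4→7→14 push 7
augment #11: 8→0→10→3→12→4→5→13→14 push 4
max flow = 39; residual-reachable set from 8 gives S-side
cut edges (S→T): {(0,5), (0,6), (1,14), (8,3), (9,6), (10,3), (10,13), (11,14)} total cap 39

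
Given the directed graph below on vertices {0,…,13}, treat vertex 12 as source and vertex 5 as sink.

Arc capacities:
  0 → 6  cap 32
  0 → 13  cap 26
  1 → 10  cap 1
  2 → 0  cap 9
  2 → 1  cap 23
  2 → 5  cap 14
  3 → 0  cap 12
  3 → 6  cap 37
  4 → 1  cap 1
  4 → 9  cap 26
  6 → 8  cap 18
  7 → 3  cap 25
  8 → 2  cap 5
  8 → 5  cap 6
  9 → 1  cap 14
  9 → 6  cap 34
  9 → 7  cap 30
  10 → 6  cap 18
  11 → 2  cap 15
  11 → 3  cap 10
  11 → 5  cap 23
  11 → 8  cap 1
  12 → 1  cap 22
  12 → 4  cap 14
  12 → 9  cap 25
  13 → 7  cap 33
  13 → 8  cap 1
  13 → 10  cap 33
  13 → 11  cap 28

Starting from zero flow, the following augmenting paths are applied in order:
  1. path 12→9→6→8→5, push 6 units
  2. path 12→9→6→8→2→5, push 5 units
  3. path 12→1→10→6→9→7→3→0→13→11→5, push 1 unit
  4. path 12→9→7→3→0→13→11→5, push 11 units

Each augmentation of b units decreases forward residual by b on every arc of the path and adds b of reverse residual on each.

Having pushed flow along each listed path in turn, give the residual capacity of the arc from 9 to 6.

after path 1 (12→9→6→8→5, push 6): res(9,6)=28
after path 2 (12→9→6→8→2→5, push 5): res(9,6)=23
after path 3 (12→1→10→6→9→7→3→0→13→11→5, push 1): res(9,6)=24
after path 4 (12→9→7→3→0→13→11→5, push 11): res(9,6)=24

Residual capacity of (9,6): 24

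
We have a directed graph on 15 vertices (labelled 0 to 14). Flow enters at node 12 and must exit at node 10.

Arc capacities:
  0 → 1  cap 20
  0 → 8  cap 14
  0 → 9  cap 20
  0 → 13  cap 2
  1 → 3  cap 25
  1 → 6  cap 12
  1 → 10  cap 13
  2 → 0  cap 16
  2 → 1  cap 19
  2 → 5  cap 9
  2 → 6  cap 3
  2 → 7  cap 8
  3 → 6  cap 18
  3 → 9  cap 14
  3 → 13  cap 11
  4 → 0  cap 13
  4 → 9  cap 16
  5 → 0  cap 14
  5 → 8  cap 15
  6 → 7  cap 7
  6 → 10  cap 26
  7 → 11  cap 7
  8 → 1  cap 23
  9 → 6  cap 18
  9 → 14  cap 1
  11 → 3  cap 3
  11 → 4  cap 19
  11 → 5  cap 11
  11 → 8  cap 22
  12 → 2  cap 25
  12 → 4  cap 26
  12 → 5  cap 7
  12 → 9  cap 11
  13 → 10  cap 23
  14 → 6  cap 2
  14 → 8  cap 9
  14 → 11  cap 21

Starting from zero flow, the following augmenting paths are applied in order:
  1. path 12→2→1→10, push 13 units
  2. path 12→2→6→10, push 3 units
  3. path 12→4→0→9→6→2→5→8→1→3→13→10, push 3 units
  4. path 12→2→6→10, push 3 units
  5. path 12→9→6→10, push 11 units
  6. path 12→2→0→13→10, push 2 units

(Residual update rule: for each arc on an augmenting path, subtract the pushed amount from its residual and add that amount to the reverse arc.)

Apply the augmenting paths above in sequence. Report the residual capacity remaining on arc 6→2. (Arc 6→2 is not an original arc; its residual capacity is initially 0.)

after path 1 (12→2→1→10, push 13): res(6,2)=0
after path 2 (12→2→6→10, push 3): res(6,2)=3
after path 3 (12→4→0→9→6→2→5→8→1→3→13→10, push 3): res(6,2)=0
after path 4 (12→2→6→10, push 3): res(6,2)=3
after path 5 (12→9→6→10, push 11): res(6,2)=3
after path 6 (12→2→0→13→10, push 2): res(6,2)=3

Residual capacity of (6,2): 3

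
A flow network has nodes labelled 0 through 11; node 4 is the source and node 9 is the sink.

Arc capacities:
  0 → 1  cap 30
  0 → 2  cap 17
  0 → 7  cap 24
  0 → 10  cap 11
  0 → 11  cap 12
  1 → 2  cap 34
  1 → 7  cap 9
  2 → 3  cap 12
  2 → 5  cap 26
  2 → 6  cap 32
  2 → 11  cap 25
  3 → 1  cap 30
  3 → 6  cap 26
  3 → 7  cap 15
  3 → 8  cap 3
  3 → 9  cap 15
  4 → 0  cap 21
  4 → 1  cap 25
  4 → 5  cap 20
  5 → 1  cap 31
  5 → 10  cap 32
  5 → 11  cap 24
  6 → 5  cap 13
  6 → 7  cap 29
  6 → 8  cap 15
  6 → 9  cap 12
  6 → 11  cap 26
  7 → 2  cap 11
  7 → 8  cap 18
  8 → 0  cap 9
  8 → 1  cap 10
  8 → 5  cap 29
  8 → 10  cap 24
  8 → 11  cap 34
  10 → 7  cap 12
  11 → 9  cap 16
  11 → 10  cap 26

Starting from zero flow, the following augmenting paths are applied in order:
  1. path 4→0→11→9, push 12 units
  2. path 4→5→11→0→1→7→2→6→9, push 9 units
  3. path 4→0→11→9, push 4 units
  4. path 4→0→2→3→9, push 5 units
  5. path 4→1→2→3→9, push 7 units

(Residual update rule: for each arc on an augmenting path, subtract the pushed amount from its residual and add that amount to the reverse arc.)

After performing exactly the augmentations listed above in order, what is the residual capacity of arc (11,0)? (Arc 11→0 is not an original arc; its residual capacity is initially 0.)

Residual capacity of (11,0): 7

after path 1 (4→0→11→9, push 12): res(11,0)=12
after path 2 (4→5→11→0→1→7→2→6→9, push 9): res(11,0)=3
after path 3 (4→0→11→9, push 4): res(11,0)=7
after path 4 (4→0→2→3→9, push 5): res(11,0)=7
after path 5 (4→1→2→3→9, push 7): res(11,0)=7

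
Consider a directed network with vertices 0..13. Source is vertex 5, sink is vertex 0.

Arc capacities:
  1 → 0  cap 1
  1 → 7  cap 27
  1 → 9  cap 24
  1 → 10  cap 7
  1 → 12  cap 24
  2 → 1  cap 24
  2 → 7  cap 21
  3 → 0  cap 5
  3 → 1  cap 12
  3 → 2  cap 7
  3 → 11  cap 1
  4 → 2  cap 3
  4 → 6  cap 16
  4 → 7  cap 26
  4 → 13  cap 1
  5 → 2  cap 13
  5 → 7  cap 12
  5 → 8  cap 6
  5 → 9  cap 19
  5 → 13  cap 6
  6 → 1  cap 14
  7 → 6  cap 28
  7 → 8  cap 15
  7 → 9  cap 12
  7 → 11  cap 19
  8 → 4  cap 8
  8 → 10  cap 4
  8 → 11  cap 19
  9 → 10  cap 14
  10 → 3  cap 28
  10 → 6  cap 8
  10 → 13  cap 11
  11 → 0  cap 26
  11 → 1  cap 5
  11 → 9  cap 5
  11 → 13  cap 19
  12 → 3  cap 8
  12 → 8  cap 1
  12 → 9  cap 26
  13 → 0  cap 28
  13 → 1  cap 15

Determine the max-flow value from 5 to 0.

augment #1: 5→13→0 bottleneck 6, total now 6
augment #2: 5→2→1→0 bottleneck 1, total now 7
augment #3: 5→7→11→0 bottleneck 12, total now 19
augment #4: 5→8→11→0 bottleneck 6, total now 25
augment #5: 5→2→7→11→0 bottleneck 7, total now 32
augment #6: 5→9→10→3→0 bottleneck 5, total now 37
augment #7: 5→9→10→13→0 bottleneck 9, total now 46
augment #8: 5→2→1→10→13→0 bottleneck 2, total now 48
augment #9: 5→2→7→8→11→0 bottleneck 1, total now 49
augment #10: 5→2→7→8→4→13→0 bottleneck 1, total now 50
augment #11: 5→2→7→8→11→13→0 bottleneck 1, total now 51

Maximum flow value: 51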